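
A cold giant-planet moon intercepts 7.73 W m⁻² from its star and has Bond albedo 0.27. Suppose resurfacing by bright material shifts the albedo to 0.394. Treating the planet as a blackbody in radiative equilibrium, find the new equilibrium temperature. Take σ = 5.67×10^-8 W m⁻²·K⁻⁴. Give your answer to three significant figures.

67.4 kelvin

T₂ = [S(1−α₂)/(4σ)]^(1/4) = [7.730·0.606/(4σ)]^(1/4) = 67.41 K.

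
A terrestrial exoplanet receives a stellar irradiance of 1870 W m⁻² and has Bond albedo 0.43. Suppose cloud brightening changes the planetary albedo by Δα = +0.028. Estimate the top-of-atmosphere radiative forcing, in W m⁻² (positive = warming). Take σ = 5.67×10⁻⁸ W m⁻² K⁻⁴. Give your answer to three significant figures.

-13.1 W m⁻²

TOA radiative forcing: ΔF = −S·Δα/4 = −1870·(+0.028)/4 = -13.09 W m⁻².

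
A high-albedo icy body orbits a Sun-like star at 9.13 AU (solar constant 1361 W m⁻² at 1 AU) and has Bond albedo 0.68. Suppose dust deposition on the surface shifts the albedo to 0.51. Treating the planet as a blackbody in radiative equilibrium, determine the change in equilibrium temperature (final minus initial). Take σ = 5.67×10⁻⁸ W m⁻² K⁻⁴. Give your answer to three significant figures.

Flux at the orbit: S = 1361/(9.13)² = 16.33 W m⁻².
Before: T₁ = [16.33·0.32/(4σ)]^(1/4) = 69.28 K.
After:  T₂ = [16.33·0.49/(4σ)]^(1/4) = 77.07 K.
ΔT = T₂ − T₁ = 7.787 K.

7.79 kelvin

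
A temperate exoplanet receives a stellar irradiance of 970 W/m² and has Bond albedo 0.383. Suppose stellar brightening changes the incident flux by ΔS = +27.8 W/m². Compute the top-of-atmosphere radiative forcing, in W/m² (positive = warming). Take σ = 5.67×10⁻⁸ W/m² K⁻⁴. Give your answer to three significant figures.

TOA radiative forcing: ΔF = (1−α)ΔS/4 = 0.617·(+27.8)/4 = 4.288 W/m².

4.29 W/m²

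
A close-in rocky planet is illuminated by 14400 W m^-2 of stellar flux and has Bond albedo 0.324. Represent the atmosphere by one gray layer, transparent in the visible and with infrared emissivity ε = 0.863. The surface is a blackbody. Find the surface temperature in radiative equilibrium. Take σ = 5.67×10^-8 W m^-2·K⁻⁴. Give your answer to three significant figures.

524 K

At the top of the atmosphere, σT_e⁴ = S(1−α)/4 = 2434 W m^-2, giving T_e = 455.2 K.
For a single slab of emissivity ε, T_s⁴ = 2T_e⁴/(2−ε); thus T_s = 455.2·(1.759)^(1/4) = 524.2 K.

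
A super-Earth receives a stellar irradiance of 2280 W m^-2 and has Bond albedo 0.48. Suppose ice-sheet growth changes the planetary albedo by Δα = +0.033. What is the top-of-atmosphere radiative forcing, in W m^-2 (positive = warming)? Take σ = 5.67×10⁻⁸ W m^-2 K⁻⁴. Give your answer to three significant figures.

-18.8 W m^-2

The change in absorbed flux is Δ[S(1−α)/4] = −SΔα/4 = -18.81 W m^-2.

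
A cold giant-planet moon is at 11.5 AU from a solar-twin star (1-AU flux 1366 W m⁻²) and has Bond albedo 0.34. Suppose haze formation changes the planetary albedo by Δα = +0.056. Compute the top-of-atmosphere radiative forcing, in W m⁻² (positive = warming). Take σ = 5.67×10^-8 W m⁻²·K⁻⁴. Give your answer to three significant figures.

Flux at the orbit: S = 1366/(11.5)² = 10.33 W m⁻².
TOA radiative forcing: ΔF = −S·Δα/4 = −10.33·(+0.056)/4 = -0.1446 W m⁻².

-0.145 W m⁻²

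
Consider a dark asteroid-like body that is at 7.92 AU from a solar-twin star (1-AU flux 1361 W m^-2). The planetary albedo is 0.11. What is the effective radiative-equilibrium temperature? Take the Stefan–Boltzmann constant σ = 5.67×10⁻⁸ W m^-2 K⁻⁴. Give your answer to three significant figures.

Flux at the orbit: S = 1361/(7.92)² = 21.70 W m^-2.
The planet absorbs (1−α)S over its disc πR² and re-emits over 4πR², so the mean absorbed flux is (1−0.11)·21.70/4 = 4.828 W m^-2.
Set σT⁴ = 4.828 → T = (4.828/σ)^(1/4) = 96.06 K.

96.1 kelvin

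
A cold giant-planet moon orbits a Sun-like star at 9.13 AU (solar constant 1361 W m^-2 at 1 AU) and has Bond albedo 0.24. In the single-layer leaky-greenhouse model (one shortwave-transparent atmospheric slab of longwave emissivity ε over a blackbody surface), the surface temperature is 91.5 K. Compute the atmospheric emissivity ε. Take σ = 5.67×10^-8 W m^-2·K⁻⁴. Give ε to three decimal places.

0.439

Flux at the orbit: S = 1361/(9.13)² = 16.33 W m^-2.
First, T_e = [16.33·(1−0.24)/(4σ)]^(1/4) = 86.00 K.
T_s⁴ = T_e⁴·2/(2−ε) → ε = 2 − 2(T_e/T_s)⁴ = 2 − 2·(86.00/91.5)⁴ = 0.4389.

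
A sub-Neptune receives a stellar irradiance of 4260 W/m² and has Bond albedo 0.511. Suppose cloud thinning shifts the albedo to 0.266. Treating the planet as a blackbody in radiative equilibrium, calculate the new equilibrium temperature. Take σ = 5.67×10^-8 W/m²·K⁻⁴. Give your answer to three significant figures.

343 kelvin

T₂ = [S(1−α₂)/(4σ)]^(1/4) = [4260·0.734/(4σ)]^(1/4) = 342.7 K.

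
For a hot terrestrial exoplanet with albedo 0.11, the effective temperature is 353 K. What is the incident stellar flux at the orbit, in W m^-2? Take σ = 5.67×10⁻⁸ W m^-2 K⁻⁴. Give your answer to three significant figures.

Invert the energy balance for S: S = 4σT⁴/(1−α).
σT⁴ = 5.67×10⁻⁸·(353)⁴ = 880.4 W m^-2.
S = 4·880.4/0.89 = 3957 W m^-2.

3960 W m^-2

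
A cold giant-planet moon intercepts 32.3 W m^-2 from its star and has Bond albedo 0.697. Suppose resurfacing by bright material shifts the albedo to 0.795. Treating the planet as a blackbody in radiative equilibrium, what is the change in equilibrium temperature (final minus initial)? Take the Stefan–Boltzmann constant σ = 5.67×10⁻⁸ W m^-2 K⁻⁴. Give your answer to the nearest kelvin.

-8 K

Before: T₁ = [32.30·0.303/(4σ)]^(1/4) = 81.05 K.
After:  T₂ = [32.30·0.205/(4σ)]^(1/4) = 73.51 K.
ΔT = T₂ − T₁ = -7.543 K.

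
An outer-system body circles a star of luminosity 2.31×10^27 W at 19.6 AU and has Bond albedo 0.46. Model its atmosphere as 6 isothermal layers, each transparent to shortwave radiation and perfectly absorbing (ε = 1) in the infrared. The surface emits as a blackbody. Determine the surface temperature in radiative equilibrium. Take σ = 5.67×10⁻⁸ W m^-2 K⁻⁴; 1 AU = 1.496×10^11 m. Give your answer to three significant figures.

137 K

d = 19.6 × 1.496×10^11 m = 2.932×10^12 m.
Spreading L over a sphere of radius d: S = 2.31×10^27/(4π·2.93×10^12²) = 21.38 W m^-2.
Top-of-atmosphere balance: σT_e⁴ = S(1−α)/4 = 2.886 W m^-2 → T_e = 84.47 K.
With N = 6 opaque layers, T_s = (N+1)^(1/4)·T_e = 7^(1/4)·84.47 = 137.4 K.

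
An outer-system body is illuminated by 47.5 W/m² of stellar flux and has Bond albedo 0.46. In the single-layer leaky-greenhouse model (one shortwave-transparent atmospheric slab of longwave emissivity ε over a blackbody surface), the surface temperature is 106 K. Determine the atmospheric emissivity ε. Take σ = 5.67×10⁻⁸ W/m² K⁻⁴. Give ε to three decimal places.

0.208

First, T_e = [47.50·(1−0.46)/(4σ)]^(1/4) = 103.1 K.
T_s⁴ = T_e⁴·2/(2−ε) → ε = 2 − 2(T_e/T_s)⁴ = 2 − 2·(103.1/106)⁴ = 0.2084.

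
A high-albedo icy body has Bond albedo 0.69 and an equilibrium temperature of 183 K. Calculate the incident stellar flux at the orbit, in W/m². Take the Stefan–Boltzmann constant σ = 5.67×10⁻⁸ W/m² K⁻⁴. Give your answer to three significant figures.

821 W/m²

From S(1−α)/4 = σT⁴: S = 4σT⁴/(1−α).
The emitted flux is σT⁴ = 63.59 W/m².
So S = 4×63.59/(1−0.69) = 820.5 W/m².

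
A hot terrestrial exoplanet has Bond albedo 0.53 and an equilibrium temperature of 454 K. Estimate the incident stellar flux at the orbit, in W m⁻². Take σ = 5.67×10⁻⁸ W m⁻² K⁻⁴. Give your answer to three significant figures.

20500 W m⁻²

From S(1−α)/4 = σT⁴: S = 4σT⁴/(1−α).
The emitted flux is σT⁴ = 2409 W m⁻².
S = 4·2409/0.47 = 20500 W m⁻².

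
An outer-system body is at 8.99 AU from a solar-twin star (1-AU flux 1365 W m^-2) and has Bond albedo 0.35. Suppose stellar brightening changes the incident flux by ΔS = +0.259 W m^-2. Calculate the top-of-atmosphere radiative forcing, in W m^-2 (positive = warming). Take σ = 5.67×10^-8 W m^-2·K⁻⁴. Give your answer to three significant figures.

Irradiance scales as 1/d², so S = 1365 W m^-2 × (1/8.99)² = 16.89 W m^-2.
Only a fraction (1−α) is absorbed and it's spread over 4πR², so ΔF = (1−α)ΔS/4 = 0.04209 W m^-2.

0.0421 W m^-2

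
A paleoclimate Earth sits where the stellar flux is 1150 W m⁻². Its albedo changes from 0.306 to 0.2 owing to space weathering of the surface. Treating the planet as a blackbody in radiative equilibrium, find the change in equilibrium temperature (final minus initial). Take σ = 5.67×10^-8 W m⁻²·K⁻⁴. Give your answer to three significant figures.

8.81 K

Before: T₁ = [1150·0.694/(4σ)]^(1/4) = 243.6 K.
With α = 0.2, T₂ = 252.4 K.
ΔT = T₂ − T₁ = 8.810 K.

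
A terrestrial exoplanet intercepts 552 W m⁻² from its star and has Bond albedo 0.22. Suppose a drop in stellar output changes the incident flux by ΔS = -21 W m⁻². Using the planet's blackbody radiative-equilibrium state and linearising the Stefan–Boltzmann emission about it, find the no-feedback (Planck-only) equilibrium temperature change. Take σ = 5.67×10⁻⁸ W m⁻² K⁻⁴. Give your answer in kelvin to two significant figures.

-2.0 K

The baseline emission temperature is T_e = 208.7 K.
ΔF = Δ[S(1−α)]/4 = (1−0.22)·-21/4 = -4.095 W m⁻².
Linearising σT⁴ gives d(σT⁴)/dT = 4σT_e³ = 2.063 W m⁻² per K.
Hence the no-feedback warming is ΔF/(4σT_e³) = -1.99 K.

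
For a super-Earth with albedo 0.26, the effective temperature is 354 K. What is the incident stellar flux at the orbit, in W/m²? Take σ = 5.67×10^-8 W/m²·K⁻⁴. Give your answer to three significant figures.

From S(1−α)/4 = σT⁴: S = 4σT⁴/(1−α).
σT⁴ = 5.67×10⁻⁸·(354)⁴ = 890.4 W/m².
So S = 4×890.4/(1−0.26) = 4813 W/m².

4810 W/m²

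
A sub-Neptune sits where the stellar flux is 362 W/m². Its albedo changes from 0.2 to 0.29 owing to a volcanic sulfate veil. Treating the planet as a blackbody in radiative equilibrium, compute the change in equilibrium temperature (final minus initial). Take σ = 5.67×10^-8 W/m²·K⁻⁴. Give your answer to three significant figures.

Before: T₁ = [362.0·0.8/(4σ)]^(1/4) = 189.0 K.
After:  T₂ = [362.0·0.71/(4σ)]^(1/4) = 183.5 K.
ΔT = T₂ − T₁ = -5.557 K.

-5.56 K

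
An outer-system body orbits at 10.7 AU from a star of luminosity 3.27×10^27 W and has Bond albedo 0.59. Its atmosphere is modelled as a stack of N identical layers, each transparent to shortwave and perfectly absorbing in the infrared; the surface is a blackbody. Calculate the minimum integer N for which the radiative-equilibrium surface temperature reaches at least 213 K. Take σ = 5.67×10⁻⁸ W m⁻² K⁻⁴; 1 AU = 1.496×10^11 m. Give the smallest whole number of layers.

11

d = 10.7 × 1.496×10^11 m = 1.601×10^12 m.
Flux at the orbit: S = L/(4πd²) = 3.27×10^27/(4π·(1.60×10^12)²) = 101.6 W m⁻².
The effective emission temperature is T_e = [S(1−α)/(4σ)]^¼ = 116.4 K.
Need (N+1)T_e⁴ ≥ T_s⁴, i.e. N+1 ≥ (213/116.4)⁴ = 11.212.
The minimum whole number is N = 11.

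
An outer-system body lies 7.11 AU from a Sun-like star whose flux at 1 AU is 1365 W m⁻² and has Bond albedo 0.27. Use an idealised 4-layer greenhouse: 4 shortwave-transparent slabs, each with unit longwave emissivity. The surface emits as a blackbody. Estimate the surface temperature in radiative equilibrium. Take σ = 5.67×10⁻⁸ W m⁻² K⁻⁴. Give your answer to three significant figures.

By the inverse-square law, S = 1365/7.11² = 27.00 W m⁻².
Top-of-atmosphere balance: σT_e⁴ = S(1−α)/4 = 4.928 W m⁻² → T_e = 96.55 K.
For an N-layer opaque stack, T_s⁴ = (N+1)T_e⁴, hence T_s = (5)^(1/4)×96.55 K = 144.4 K.

144 K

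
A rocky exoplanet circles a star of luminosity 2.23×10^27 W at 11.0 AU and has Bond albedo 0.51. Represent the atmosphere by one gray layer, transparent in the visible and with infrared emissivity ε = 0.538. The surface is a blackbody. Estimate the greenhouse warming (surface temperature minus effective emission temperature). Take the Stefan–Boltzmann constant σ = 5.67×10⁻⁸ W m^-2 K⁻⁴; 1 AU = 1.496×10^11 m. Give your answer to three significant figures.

8.89 K

d = 11.0 × 1.496×10^11 m = 1.646×10^12 m.
S = L/(4πd²) = 65.53 W m^-2.
The planet radiates to space at T_e = [S(1−α)/(4σ)]^(1/4) = 109.1 K.
The surface balance (absorbed SW + ε·downward IR = σT_s⁴) with T_a⁴ = T_s⁴/2 reduces to T_s = T_e·[2/(2−ε)]^¼ = 118.0 K.
Greenhouse warming: T_s − T_e = 8.889 K.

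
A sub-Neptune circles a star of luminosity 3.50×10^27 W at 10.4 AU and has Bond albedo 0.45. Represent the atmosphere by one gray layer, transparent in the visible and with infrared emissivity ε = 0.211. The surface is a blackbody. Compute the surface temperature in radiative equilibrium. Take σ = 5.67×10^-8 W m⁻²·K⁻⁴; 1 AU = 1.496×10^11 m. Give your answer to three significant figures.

Orbital distance: d = 10.4 AU = 1.556×10^12 m.
S = L/(4πd²) = 115.1 W m⁻².
The planet radiates to space at T_e = [S(1−α)/(4σ)]^(1/4) = 129.2 K.
The surface balance (absorbed SW + ε·downward IR = σT_s⁴) with T_a⁴ = T_s⁴/2 reduces to T_s = T_e·[2/(2−ε)]^¼ = 132.9 K.

133 K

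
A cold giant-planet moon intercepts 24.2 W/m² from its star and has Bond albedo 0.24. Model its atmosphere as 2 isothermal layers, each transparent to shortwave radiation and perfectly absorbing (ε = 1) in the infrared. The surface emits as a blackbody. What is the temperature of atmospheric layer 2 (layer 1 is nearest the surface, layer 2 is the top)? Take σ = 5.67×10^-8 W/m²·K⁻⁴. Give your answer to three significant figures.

94.9 K

Top-of-atmosphere balance: σT_e⁴ = S(1−α)/4 = 4.598 W/m² → T_e = 94.90 K.
Each opaque layer satisfies 2T_j⁴ = T_{j−1}⁴ + T_{j+1}⁴, giving T_k⁴ = (N+1−k)T_e⁴.
T_2 = (1)^(1/4)·94.90 = 94.90 K.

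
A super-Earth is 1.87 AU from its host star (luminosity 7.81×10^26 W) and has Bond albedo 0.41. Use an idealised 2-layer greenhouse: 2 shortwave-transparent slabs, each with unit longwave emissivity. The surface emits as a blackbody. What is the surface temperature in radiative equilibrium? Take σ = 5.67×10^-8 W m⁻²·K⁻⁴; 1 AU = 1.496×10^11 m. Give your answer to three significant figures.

Orbital distance: d = 1.87 AU = 2.798×10^11 m.
Flux at the orbit: S = L/(4πd²) = 7.81×10^26/(4π·(2.80×10^11)²) = 794.1 W m⁻².
The effective emission temperature is T_e = [S(1−α)/(4σ)]^¼ = 213.2 K.
For an N-layer opaque stack, T_s⁴ = (N+1)T_e⁴, hence T_s = (3)^(1/4)×213.2 K = 280.6 K.

281 K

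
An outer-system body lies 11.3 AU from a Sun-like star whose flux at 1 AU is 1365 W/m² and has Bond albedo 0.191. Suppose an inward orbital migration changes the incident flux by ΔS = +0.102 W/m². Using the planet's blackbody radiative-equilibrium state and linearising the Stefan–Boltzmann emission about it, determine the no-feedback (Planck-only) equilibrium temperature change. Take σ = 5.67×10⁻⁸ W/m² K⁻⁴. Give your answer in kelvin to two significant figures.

0.19 kelvin

Flux at the orbit: S = 1365/(11.3)² = 10.69 W/m².
The baseline emission temperature is T_e = 78.58 K.
Only a fraction (1−α) is absorbed and it's spread over 4πR², so ΔF = (1−α)ΔS/4 = 0.02063 W/m².
Planck response: λ_P = 4σT_e³ = 4·5.67×10⁻⁸·(78.58)³ = 0.1101 W/m²/K.
Hence the no-feedback warming is ΔF/(4σT_e³) = 0.187 K.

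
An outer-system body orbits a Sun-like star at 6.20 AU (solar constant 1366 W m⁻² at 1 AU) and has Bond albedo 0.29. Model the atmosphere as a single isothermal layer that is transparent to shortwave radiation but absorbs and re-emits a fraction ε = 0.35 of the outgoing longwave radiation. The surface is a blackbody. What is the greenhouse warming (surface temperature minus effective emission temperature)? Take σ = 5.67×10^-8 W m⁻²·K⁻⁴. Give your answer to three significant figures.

By the inverse-square law, S = 1366/6.20² = 35.54 W m⁻².
Effective emission temperature (TOA balance): σT_e⁴ = S(1−α)/4 = 6.308 W m⁻² → T_e = 102.7 K.
Surface balance with a leaky layer gives σT_s⁴ = σT_e⁴·2/(2−ε), so T_s = T_e·[2/(2−0.35)]^(1/4) = 107.8 K.
The atmosphere warms the surface by 5.060 K.

5.06 K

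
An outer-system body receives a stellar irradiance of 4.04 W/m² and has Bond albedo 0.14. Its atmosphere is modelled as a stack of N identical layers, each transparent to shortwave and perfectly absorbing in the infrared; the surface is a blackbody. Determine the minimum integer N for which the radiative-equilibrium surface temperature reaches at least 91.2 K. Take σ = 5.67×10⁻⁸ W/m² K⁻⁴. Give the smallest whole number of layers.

4

Top-of-atmosphere balance: σT_e⁴ = S(1−α)/4 = 0.8686 W/m² → T_e = 62.56 K.
T_s = (N+1)^(1/4)·T_e ≥ 91.2 K requires N+1 ≥ (T_s/T_e)⁴ = (91.2/62.56)⁴ = 4.516.
So N ≥ 3.516; the smallest integer is N = 4.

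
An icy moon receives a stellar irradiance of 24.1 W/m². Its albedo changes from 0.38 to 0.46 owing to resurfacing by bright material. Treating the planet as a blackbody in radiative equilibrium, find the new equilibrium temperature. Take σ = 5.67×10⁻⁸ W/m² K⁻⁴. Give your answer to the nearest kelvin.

87 kelvin

With the new albedo, S(1−α₂)/4 = 3.254 W/m², so T₂ = 87.03 K.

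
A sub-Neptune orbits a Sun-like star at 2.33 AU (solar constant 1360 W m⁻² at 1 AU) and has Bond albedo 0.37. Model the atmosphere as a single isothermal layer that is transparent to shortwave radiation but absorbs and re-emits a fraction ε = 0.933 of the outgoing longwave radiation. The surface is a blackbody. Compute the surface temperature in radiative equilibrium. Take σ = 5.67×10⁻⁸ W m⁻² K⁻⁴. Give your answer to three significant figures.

190 K

Flux at the orbit: S = 1360/(2.33)² = 250.5 W m⁻².
At the top of the atmosphere, σT_e⁴ = S(1−α)/4 = 39.46 W m⁻², giving T_e = 162.4 K.
For a single slab of emissivity ε, T_s⁴ = 2T_e⁴/(2−ε); thus T_s = 162.4·(1.874)^(1/4) = 190.0 K.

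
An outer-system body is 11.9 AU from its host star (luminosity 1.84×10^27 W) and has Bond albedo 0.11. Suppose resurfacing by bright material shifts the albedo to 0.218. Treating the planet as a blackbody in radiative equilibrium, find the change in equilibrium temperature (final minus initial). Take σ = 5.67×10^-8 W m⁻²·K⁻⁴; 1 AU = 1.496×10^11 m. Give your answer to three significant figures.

-3.69 kelvin

Orbital distance: d = 11.9 AU = 1.780×10^12 m.
S = L/(4πd²) = 46.20 W m⁻².
With α = 0.11, T₁ = 116.0 K.
After:  T₂ = [46.20·0.782/(4σ)]^(1/4) = 112.3 K.
ΔT = T₂ − T₁ = -3.693 K.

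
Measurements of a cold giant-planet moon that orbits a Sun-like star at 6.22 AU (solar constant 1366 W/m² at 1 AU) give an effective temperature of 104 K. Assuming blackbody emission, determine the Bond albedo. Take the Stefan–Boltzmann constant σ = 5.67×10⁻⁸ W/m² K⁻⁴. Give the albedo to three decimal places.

0.249

Flux at the orbit: S = 1366/(6.22)² = 35.31 W/m².
Energy balance: S(1−α)/4 = σT⁴, so 1−α = 4σT⁴/S.
σT⁴ = 6.633 W/m², so 4σT⁴ = 26.53 W/m².
1−α = 26.53/35.31 = 0.7515, so α = 0.2485.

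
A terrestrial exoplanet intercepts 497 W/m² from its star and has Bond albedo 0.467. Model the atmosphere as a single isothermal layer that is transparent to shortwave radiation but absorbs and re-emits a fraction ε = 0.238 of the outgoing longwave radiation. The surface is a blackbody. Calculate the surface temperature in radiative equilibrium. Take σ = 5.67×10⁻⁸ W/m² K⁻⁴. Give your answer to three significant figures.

The planet radiates to space at T_e = [S(1−α)/(4σ)]^(1/4) = 184.9 K.
Surface balance with a leaky layer gives σT_s⁴ = σT_e⁴·2/(2−ε), so T_s = T_e·[2/(2−0.238)]^(1/4) = 190.8 K.

191 K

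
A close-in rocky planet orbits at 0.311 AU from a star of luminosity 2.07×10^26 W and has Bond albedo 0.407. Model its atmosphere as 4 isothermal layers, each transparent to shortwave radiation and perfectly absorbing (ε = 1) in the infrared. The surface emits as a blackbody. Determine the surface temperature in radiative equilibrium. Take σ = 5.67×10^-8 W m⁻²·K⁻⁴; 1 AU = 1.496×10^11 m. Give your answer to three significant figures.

d = 0.311 × 1.496×10^11 m = 4.653×10^10 m.
S = L/(4πd²) = 7610 W m⁻².
OLR = S(1−α)/4 = 1128 W m⁻²; the top layer radiates at T_e = 375.6 K.
Layer-by-layer balance gives σT_s⁴ = (N+1)σT_e⁴, so T_s = 5^¼·375.6 = 561.6 K.

562 K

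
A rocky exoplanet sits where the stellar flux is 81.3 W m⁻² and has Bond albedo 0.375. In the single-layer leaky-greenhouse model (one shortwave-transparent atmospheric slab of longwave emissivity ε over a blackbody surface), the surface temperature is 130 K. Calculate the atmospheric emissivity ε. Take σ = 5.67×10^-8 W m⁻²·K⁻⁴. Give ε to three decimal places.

TOA balance gives T_e = 122.3 K.
Inverting T_s⁴ = 2T_e⁴/(2−ε): (T_e/T_s)⁴ = 0.7844, so ε = 2(1 − 0.7844) = 0.4311.

0.431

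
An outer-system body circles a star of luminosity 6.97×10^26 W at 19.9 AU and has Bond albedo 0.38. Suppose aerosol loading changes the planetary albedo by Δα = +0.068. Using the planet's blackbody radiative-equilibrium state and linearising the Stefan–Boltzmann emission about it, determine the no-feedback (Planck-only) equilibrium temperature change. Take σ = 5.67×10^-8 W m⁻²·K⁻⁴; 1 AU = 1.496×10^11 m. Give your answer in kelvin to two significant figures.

Orbital distance: d = 19.9 AU = 2.977×10^12 m.
Spreading L over a sphere of radius d: S = 6.97×10^26/(4π·2.98×10^12²) = 6.258 W m⁻².
Unperturbed T_e = [6.258·(1−0.38)/(4σ)]^¼ = 64.31 K.
The change in absorbed flux is Δ[S(1−α)/4] = −SΔα/4 = -0.1064 W m⁻².
Linearising σT⁴ gives d(σT⁴)/dT = 4σT_e³ = 0.06033 W m⁻² per K.
So ΔT₀ = -0.1064/0.06033 = -1.76 K.

-1.8 kelvin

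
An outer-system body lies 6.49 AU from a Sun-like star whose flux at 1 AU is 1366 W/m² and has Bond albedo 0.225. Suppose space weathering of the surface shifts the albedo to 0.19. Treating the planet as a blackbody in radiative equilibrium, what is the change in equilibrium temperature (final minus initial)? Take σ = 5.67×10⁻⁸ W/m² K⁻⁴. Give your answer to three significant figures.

1.14 K

By the inverse-square law, S = 1366/6.49² = 32.43 W/m².
Initial: T₁ = [S(1−0.225)/(4σ)]^(1/4) = 102.6 K.
With α = 0.19, T₂ = 103.7 K.
ΔT = T₂ − T₁ = 1.139 K.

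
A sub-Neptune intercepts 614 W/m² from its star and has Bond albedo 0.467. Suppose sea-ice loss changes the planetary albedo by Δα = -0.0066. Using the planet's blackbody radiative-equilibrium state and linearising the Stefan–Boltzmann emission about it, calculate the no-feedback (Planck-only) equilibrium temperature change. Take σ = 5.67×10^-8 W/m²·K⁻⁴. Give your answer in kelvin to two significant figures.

The baseline emission temperature is T_e = 194.9 K.
The change in absorbed flux is Δ[S(1−α)/4] = −SΔα/4 = 1.013 W/m².
Planck response: λ_P = 4σT_e³ = 4·5.67×10⁻⁸·(194.9)³ = 1.679 W/m²/K.
Hence the no-feedback warming is ΔF/(4σT_e³) = 0.603 K.

0.60 K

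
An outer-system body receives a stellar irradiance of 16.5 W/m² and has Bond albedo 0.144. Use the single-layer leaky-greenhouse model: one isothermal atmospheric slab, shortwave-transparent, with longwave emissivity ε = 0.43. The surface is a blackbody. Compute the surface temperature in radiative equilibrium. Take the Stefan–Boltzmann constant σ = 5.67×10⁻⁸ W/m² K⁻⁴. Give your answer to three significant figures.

94.4 K

Effective emission temperature (TOA balance): σT_e⁴ = S(1−α)/4 = 3.531 W/m² → T_e = 88.83 K.
For a single slab of emissivity ε, T_s⁴ = 2T_e⁴/(2−ε); thus T_s = 88.83·(1.274)^(1/4) = 94.38 K.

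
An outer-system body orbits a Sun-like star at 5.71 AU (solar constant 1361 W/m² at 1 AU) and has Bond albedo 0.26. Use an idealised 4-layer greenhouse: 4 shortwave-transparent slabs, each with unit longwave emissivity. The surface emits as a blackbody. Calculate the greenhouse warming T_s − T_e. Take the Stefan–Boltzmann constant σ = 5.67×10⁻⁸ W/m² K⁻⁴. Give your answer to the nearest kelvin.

Irradiance scales as 1/d², so S = 1361 W/m² × (1/5.71)² = 41.74 W/m².
The effective emission temperature is T_e = [S(1−α)/(4σ)]^¼ = 108.0 K.
Surface: T_s = (5)^¼·T_e = 161.5 K.
So the greenhouse effect raises the surface by 161.5 − 108.0 = 53.51 K.

54 K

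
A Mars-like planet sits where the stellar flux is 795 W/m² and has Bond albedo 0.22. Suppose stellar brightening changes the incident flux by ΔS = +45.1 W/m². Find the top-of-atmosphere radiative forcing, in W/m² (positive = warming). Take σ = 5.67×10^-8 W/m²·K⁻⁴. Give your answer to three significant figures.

8.79 W/m²

Only a fraction (1−α) is absorbed and it's spread over 4πR², so ΔF = (1−α)ΔS/4 = 8.795 W/m².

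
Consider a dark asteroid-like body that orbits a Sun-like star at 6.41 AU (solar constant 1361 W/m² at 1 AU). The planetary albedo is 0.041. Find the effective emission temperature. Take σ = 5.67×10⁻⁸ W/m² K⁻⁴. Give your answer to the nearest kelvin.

109 K

By the inverse-square law, S = 1361/6.41² = 33.12 W/m².
Absorbed flux (global mean): S(1−α)/4 = 33.12·0.959/4 = 7.941 W/m².
Set σT⁴ = 7.941 → T = (7.941/σ)^(1/4) = 108.8 K.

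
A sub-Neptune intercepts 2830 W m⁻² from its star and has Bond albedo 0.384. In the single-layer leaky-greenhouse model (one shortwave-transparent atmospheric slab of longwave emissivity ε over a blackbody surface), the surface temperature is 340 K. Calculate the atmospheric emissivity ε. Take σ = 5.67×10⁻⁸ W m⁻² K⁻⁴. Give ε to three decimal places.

First, T_e = [2830·(1−0.384)/(4σ)]^(1/4) = 296.1 K.
T_s⁴ = T_e⁴·2/(2−ε) → ε = 2 − 2(T_e/T_s)⁴ = 2 − 2·(296.1/340)⁴ = 0.8496.

0.850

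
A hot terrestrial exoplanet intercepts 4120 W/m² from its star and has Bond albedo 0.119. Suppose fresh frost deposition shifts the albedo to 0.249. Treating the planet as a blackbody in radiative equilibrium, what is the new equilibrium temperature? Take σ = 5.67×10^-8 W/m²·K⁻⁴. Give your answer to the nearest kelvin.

342 kelvin

New equilibrium: T₂ = [(1−0.249)·4120/(4σ)]^(1/4) = 341.8 K.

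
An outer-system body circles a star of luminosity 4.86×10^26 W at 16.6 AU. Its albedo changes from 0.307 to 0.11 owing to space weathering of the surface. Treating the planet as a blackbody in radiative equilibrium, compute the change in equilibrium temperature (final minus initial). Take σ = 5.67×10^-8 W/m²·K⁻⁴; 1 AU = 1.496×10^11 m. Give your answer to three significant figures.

d = 16.6 × 1.496×10^11 m = 2.483×10^12 m.
Spreading L over a sphere of radius d: S = 4.86×10^26/(4π·2.48×10^12²) = 6.271 W/m².
With α = 0.307, T₁ = 66.16 K.
Final:   T₂ = [S(1−0.11)/(4σ)]^(1/4) = 70.43 K.
Change: 70.43 − 66.16 = 4.270 K.

4.27 K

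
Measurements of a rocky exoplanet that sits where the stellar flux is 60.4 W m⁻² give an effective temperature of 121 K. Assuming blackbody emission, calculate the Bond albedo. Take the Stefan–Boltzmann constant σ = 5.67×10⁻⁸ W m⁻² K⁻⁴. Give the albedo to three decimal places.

0.195

From σT⁴ = S(1−α)/4 we invert for α: 1−α = 4σT⁴/S.
4σT⁴ = 4·5.67×10⁻⁸·(121)⁴ = 48.62 W m⁻².
1−α = 48.62/60.40 = 0.8049, so α = 0.1951.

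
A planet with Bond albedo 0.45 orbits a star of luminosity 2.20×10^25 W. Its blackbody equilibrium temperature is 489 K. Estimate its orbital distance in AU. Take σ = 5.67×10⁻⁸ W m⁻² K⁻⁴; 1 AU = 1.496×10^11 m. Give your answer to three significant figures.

The flux needed for this T is 4σT⁴/(1−0.45) = 23580 W m⁻².
Then d = [L/(4πS)]^(1/2) = 8.617×10^9 m, i.e. 0.05760 AU.

0.0576 AU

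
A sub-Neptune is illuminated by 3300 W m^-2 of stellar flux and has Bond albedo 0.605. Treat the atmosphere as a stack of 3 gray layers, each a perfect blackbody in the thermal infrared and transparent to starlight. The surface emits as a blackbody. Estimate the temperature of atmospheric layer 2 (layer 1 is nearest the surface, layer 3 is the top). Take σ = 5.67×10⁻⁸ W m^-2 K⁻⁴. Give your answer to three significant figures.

327 K

OLR = S(1−α)/4 = 325.9 W m^-2; the top layer radiates at T_e = 275.3 K.
The net upward flux σT_e⁴ is constant between every pair of levels, so T_k⁴ = (N+1−k)T_e⁴.
T_2 = (2)^(1/4)·275.3 = 327.4 K.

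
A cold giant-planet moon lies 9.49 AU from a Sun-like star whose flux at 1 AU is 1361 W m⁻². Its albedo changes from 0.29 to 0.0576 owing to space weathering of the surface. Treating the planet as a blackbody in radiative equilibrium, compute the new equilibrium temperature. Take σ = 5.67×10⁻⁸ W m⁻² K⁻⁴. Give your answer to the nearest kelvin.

By the inverse-square law, S = 1361/9.49² = 15.11 W m⁻².
New equilibrium: T₂ = [(1−0.0576)·15.11/(4σ)]^(1/4) = 89.02 K.

89 kelvin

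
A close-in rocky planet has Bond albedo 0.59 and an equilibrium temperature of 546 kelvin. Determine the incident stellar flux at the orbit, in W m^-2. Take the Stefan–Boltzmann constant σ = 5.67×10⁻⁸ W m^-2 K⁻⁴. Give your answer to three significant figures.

49200 W m^-2

From S(1−α)/4 = σT⁴: S = 4σT⁴/(1−α).
The emitted flux is σT⁴ = 5039 W m^-2.
So S = 4×5039/(1−0.59) = 49160 W m^-2.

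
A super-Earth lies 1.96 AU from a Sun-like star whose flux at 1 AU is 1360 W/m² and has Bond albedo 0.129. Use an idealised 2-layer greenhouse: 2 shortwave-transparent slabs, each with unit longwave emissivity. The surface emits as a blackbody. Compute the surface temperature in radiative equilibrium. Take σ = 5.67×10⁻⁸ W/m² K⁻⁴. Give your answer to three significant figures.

253 K

Irradiance scales as 1/d², so S = 1360 W/m² × (1/1.96)² = 354.0 W/m².
OLR = S(1−α)/4 = 77.09 W/m²; the top layer radiates at T_e = 192.0 K.
For an N-layer opaque stack, T_s⁴ = (N+1)T_e⁴, hence T_s = (3)^(1/4)×192.0 K = 252.7 K.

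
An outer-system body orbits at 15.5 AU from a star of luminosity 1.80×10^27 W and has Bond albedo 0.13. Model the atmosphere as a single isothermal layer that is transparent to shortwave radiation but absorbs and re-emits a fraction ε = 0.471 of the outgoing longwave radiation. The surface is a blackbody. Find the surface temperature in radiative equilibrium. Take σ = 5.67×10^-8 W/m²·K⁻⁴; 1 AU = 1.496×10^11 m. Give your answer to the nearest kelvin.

108 K

d = 15.5 × 1.496×10^11 m = 2.319×10^12 m.
S = L/(4πd²) = 26.64 W/m².
The planet radiates to space at T_e = [S(1−α)/(4σ)]^(1/4) = 100.5 K.
Surface balance with a leaky layer gives σT_s⁴ = σT_e⁴·2/(2−ε), so T_s = T_e·[2/(2−0.471)]^(1/4) = 107.5 K.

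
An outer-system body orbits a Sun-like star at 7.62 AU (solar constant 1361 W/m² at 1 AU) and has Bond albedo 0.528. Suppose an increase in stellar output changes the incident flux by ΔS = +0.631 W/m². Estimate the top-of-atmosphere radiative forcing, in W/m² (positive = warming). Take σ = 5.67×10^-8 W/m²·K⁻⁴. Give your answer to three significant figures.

0.0745 W/m²

By the inverse-square law, S = 1361/7.62² = 23.44 W/m².
ΔF = Δ[S(1−α)]/4 = (1−0.528)·+0.631/4 = 0.07446 W/m².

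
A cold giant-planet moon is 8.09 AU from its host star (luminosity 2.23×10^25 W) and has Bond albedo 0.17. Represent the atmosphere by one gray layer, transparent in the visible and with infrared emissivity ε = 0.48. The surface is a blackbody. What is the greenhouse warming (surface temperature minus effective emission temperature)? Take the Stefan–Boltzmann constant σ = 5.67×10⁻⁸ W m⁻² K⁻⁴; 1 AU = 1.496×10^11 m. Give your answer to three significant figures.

Orbital distance: d = 8.09 AU = 1.210×10^12 m.
Flux at the orbit: S = L/(4πd²) = 2.23×10^25/(4π·(1.21×10^12)²) = 1.212 W m⁻².
At the top of the atmosphere, σT_e⁴ = S(1−α)/4 = 0.2514 W m⁻², giving T_e = 45.89 K.
For a single slab of emissivity ε, T_s⁴ = 2T_e⁴/(2−ε); thus T_s = 45.89·(1.316)^(1/4) = 49.15 K.
T_s − T_e = 49.15 − 45.89 = 3.259 K.

3.26 kelvin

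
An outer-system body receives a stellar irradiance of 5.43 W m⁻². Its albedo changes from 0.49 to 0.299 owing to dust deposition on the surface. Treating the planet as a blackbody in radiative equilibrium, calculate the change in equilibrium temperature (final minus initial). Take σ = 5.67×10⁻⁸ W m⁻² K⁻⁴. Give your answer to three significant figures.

With α = 0.49, T₁ = 59.11 K.
Final:   T₂ = [S(1−0.299)/(4σ)]^(1/4) = 64.01 K.
ΔT = T₂ − T₁ = 4.893 K.

4.89 K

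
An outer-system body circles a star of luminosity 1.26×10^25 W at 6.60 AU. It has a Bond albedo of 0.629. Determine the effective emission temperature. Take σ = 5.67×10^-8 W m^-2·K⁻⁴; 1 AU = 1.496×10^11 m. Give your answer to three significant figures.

36.0 K

d = 6.60 × 1.496×10^11 m = 9.874×10^11 m.
S = L/(4πd²) = 1.029 W m^-2.
The planet absorbs (1−α)S over its disc πR² and re-emits over 4πR², so the mean absorbed flux is (1−0.629)·1.029/4 = 0.09539 W m^-2.
Set σT⁴ = 0.09539 → T = (0.09539/σ)^(1/4) = 36.02 K.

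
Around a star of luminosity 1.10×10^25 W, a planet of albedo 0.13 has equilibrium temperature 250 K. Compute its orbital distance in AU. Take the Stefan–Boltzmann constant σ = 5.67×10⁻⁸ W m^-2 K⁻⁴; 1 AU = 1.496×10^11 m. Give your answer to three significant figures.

The flux needed for this T is 4σT⁴/(1−0.13) = 1018 W m^-2.
S = L/(4πd²) → d = √(L/4πS) = √(1.10×10^25/(4π·1018)) = 2.932×10^10 m = 0.1960 AU.

0.196 AU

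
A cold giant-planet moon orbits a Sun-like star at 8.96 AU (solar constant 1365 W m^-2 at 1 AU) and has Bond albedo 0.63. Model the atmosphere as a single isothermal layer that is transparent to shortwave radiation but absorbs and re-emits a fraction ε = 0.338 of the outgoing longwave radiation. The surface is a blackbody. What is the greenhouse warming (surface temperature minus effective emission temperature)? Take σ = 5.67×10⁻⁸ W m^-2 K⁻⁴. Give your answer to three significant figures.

Flux at the orbit: S = 1365/(8.96)² = 17.00 W m^-2.
Effective emission temperature (TOA balance): σT_e⁴ = S(1−α)/4 = 1.573 W m^-2 → T_e = 72.57 K.
The surface balance (absorbed SW + ε·downward IR = σT_s⁴) with T_a⁴ = T_s⁴/2 reduces to T_s = T_e·[2/(2−ε)]^¼ = 76.01 K.
The atmosphere warms the surface by 3.438 K.

3.44 K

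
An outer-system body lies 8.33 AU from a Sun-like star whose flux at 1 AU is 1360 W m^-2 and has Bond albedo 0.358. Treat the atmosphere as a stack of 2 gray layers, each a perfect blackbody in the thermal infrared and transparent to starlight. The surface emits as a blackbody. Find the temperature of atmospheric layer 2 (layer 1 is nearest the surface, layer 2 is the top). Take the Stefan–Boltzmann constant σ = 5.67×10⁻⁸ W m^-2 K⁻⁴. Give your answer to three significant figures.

Irradiance scales as 1/d², so S = 1360 W m^-2 × (1/8.33)² = 19.60 W m^-2.
The effective emission temperature is T_e = [S(1−α)/(4σ)]^¼ = 86.30 K.
The net upward flux σT_e⁴ is constant between every pair of levels, so T_k⁴ = (N+1−k)T_e⁴.
T_2 = (1)^(1/4)·86.30 = 86.30 K.

86.3 K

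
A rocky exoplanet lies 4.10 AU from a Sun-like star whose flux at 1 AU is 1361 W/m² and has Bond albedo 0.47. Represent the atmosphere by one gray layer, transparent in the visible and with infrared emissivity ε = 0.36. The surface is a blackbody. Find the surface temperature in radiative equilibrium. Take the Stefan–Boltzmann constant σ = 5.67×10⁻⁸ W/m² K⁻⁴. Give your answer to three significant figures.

123 kelvin

By the inverse-square law, S = 1361/4.10² = 80.96 W/m².
The planet radiates to space at T_e = [S(1−α)/(4σ)]^(1/4) = 117.3 K.
The surface balance (absorbed SW + ε·downward IR = σT_s⁴) with T_a⁴ = T_s⁴/2 reduces to T_s = T_e·[2/(2−ε)]^¼ = 123.2 K.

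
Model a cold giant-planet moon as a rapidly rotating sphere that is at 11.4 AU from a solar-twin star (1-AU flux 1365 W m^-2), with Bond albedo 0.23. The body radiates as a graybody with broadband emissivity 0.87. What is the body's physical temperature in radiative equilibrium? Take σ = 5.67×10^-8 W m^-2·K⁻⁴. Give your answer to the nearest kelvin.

80 K

Flux at the orbit: S = 1365/(11.4)² = 10.50 W m^-2.
Absorbed flux (global mean): S(1−α)/4 = 10.50·0.77/4 = 2.022 W m^-2.
Equating to εσT⁴ with ε = 0.87: T = (2.022/0.87σ)^(1/4) = 80.01 K.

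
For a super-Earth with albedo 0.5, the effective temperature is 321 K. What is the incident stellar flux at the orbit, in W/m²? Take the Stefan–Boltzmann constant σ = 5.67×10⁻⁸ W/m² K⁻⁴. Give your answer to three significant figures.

4820 W/m²

Invert the energy balance for S: S = 4σT⁴/(1−α).
The emitted flux is σT⁴ = 602.0 W/m².
So S = 4×602.0/(1−0.5) = 4816 W/m².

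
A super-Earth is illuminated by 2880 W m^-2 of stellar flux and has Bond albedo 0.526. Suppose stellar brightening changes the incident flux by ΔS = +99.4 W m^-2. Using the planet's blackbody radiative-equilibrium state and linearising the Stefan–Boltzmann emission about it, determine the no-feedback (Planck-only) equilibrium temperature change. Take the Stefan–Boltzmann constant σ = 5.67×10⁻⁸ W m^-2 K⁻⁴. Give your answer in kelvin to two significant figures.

2.4 K

Reference equilibrium: T_e = [S(1−α)/(4σ)]^(1/4) = 278.5 K.
TOA radiative forcing: ΔF = (1−α)ΔS/4 = 0.474·(+99.4)/4 = 11.78 W m^-2.
Linearising σT⁴ gives d(σT⁴)/dT = 4σT_e³ = 4.901 W m^-2 per K.
So ΔT₀ = 11.78/4.901 = 2.40 K.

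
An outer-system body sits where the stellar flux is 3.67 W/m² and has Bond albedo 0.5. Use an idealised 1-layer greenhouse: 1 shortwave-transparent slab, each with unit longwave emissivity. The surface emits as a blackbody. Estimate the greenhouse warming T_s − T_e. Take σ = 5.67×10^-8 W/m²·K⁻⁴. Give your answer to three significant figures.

Top-of-atmosphere balance: σT_e⁴ = S(1−α)/4 = 0.4587 W/m² → T_e = 53.33 K.
T_s = (N+1)^(1/4)·T_e = 63.42 K.
So the greenhouse effect raises the surface by 63.42 − 53.33 = 10.09 K.

10.1 kelvin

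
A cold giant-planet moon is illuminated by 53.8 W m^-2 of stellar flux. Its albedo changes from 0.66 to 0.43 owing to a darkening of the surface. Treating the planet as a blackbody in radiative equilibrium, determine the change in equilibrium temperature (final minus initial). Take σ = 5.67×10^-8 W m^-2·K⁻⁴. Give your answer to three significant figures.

13.1 kelvin

Before: T₁ = [53.80·0.34/(4σ)]^(1/4) = 94.77 K.
Final:   T₂ = [S(1−0.43)/(4σ)]^(1/4) = 107.8 K.
ΔT = T₂ − T₁ = 13.07 K.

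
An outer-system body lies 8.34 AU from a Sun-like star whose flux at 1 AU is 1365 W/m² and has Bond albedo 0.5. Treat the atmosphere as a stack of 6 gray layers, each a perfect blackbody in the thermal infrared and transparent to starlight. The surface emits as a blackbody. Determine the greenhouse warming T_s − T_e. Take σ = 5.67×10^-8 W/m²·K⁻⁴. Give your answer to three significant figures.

50.8 K

Flux at the orbit: S = 1365/(8.34)² = 19.62 W/m².
The effective emission temperature is T_e = [S(1−α)/(4σ)]^¼ = 81.10 K.
Surface: T_s = (7)^¼·T_e = 131.9 K.
So the greenhouse effect raises the surface by 131.9 − 81.10 = 50.82 K.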